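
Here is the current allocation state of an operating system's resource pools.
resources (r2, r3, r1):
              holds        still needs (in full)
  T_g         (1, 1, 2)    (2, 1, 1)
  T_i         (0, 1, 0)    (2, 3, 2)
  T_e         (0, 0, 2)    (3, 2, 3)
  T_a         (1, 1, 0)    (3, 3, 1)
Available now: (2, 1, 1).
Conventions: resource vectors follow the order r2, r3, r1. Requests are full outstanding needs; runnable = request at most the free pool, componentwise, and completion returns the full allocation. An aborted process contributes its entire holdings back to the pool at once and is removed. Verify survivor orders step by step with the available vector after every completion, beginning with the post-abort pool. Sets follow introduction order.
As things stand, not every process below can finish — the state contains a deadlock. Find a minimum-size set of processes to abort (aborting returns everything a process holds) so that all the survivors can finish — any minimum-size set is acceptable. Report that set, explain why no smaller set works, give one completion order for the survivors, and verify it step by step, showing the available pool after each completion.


Minimum abort set: T_a.
Key observation: T_i had no path to completion before; after the abort of T_a ((1, 1, 0) returned), step 2 is where it fits.
Why nothing smaller works: aborting no one leaves the state deadlocked as given.
Survivors finish in the order: T_g, T_i, T_e. Step-by-step check (pool after the aborts first):
  pool = (3, 2, 1)
  run T_g (needs (2, 1, 1), free (3, 2, 1)); after release of (1, 1, 2) the pool is (4, 3, 3)
  run T_i (needs (2, 3, 2), free (4, 3, 3)); after release of (0, 1, 0) the pool is (4, 4, 3)
  run T_e (needs (3, 2, 3), free (4, 4, 3)); after release of (0, 0, 2) the pool is (4, 4, 5)


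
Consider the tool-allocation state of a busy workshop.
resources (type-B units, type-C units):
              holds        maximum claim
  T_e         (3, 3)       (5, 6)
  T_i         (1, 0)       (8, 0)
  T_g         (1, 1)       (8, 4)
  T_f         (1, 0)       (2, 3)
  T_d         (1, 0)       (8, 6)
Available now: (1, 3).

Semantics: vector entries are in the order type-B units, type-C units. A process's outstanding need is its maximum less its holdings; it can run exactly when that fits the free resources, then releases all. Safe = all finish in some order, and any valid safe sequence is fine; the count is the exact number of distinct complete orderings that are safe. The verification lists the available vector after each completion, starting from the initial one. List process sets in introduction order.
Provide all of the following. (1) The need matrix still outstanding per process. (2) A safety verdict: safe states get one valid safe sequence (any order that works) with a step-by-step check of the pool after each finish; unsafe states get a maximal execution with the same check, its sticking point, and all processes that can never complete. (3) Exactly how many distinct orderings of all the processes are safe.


(1) Outstanding need per process (order type-B units, type-C units):
  T_e: (2, 3)
  T_i: (7, 0)
  T_g: (7, 3)
  T_f: (1, 3)
  T_d: (7, 6)
(2) UNSAFE — no complete ordering exists.
Key observation: no order helps: past T_f, T_e, the free pool tops out at (5, 6), below what each blocked process needs in type-B units.
The run T_f, T_e cannot be extended any further. Walking it through:
  pool = (1, 3)
  run T_f (needs (1, 3), free (1, 3)); after release of (1, 0) the pool is (2, 3)
  run T_e (needs (2, 3), free (2, 3)); after release of (3, 3) the pool is (5, 6)
  blocked: T_i wants (7, 0), pool (5, 6) — not enough type-B units
  blocked: T_g wants (7, 3), pool (5, 6) — not enough type-B units
  blocked: T_d wants (7, 6), pool (5, 6) — not enough type-B units
Never able to finish: T_i, T_g and T_d.
(3) The exact count: 0 of the possible complete orderings are safe sequences.


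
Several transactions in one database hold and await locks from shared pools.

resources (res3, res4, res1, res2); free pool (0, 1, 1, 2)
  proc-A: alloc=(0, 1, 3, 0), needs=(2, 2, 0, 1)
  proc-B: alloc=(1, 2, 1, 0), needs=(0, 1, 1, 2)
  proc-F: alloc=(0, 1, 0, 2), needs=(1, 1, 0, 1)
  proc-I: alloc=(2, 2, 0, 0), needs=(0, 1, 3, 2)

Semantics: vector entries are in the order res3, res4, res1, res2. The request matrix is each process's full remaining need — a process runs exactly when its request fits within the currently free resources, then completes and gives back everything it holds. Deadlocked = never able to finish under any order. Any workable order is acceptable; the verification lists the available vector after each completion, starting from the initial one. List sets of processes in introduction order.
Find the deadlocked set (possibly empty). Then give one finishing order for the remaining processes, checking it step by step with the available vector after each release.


Deadlocked set: proc-A and proc-I.
Key observation: after proc-B, proc-F the pool peaks at (1, 4, 2, 4), and each blocked process is short somewhere: proc-A on res3; proc-I on res1.
The rest can finish in the order proc-B, proc-F. Verifying each step:
  pool = (0, 1, 1, 2)
  run proc-B (needs (0, 1, 1, 2), free (0, 1, 1, 2)); after release of (1, 2, 1, 0) the pool is (1, 3, 2, 2)
  run proc-F (needs (1, 1, 0, 1), free (1, 3, 2, 2)); after release of (0, 1, 0, 2) the pool is (1, 4, 2, 4)
The blocked processes can never fit:
  proc-A still needs (2, 2, 0, 1) but only (1, 4, 2, 4) is free — short on res3
  proc-I still needs (0, 1, 3, 2) but only (1, 4, 2, 4) is free — short on res1


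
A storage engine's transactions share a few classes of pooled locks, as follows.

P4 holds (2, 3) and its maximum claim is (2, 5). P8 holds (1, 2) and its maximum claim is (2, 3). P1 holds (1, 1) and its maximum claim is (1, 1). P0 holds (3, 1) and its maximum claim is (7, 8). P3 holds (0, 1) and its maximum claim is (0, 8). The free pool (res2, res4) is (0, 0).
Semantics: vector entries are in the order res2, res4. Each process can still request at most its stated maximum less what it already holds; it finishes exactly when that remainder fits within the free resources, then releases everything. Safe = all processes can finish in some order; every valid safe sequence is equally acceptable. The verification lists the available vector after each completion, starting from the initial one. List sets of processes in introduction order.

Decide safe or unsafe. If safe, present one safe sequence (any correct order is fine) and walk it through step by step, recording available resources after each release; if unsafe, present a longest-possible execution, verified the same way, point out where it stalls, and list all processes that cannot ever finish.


UNSAFE — no complete ordering exists.
Key observation: after P1, P8, P4 complete, (4, 6) is the best the pool ever gets, yet each leftover process wants more res4.
Going as far as possible: P1, P8, P4; after that, nothing fits. Walking it through:
  pool = (0, 0)
  run P1 (needs (0, 0), free (0, 0)); after release of (1, 1) the pool is (1, 1)
  run P8 (needs (1, 1), free (1, 1)); after release of (1, 2) the pool is (2, 3)
  run P4 (needs (0, 2), free (2, 3)); after release of (2, 3) the pool is (4, 6)
  P0 still needs (4, 7) but only (4, 6) is free — short on res4
  P3 still needs (0, 7) but only (4, 6) is free — short on res4
Permanently blocked: P0 and P3.


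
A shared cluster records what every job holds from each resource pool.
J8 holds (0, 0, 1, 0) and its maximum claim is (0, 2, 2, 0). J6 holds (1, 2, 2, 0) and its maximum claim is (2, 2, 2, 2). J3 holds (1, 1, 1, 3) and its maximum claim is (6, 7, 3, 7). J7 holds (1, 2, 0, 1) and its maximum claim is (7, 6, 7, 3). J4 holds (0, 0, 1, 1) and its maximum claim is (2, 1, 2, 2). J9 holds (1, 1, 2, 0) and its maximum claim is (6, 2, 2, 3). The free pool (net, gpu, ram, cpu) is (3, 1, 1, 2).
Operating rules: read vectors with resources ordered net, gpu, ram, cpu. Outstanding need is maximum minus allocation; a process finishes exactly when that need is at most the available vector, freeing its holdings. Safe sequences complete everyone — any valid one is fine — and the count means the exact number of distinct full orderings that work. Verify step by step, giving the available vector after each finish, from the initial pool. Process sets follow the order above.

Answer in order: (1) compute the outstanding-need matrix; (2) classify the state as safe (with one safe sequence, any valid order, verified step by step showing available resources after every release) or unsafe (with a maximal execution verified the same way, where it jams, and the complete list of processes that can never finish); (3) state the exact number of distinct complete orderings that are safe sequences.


(1) Outstanding need per process (order net, gpu, ram, cpu):
  J8: (0, 2, 1, 0)
  J6: (1, 0, 0, 2)
  J3: (5, 6, 2, 4)
  J7: (6, 4, 7, 2)
  J4: (2, 1, 1, 1)
  J9: (5, 1, 0, 3)
(2) UNSAFE — no complete ordering exists.
Key observation: the pool after J4, J6, J8 is (4, 3, 5, 3); every surviving request exceeds it in net, so progress ends there.
Going as far as possible: J4, J6, J8; after that, nothing fits. Verifying each step:
  pool = (3, 1, 1, 2)
  J4: need (2, 1, 1, 1) fits (3, 1, 1, 2); releases (0, 0, 1, 1), pool now (3, 1, 2, 3)
  J6: need (1, 0, 0, 2) fits (3, 1, 2, 3); releases (1, 2, 2, 0), pool now (4, 3, 4, 3)
  J8: need (0, 2, 1, 0) fits (4, 3, 4, 3); releases (0, 0, 1, 0), pool now (4, 3, 5, 3)
  J3 still needs (5, 6, 2, 4) but only (4, 3, 5, 3) is free — short on net, gpu and cpu
  J7 still needs (6, 4, 7, 2) but only (4, 3, 5, 3) is free — short on net, gpu and ram
  J9 still needs (5, 1, 0, 3) but only (4, 3, 5, 3) is free — short on net
Processes that can never finish: J3, J7 and J9.
(3) Precisely 0 of the possible complete orderings are safe sequences.


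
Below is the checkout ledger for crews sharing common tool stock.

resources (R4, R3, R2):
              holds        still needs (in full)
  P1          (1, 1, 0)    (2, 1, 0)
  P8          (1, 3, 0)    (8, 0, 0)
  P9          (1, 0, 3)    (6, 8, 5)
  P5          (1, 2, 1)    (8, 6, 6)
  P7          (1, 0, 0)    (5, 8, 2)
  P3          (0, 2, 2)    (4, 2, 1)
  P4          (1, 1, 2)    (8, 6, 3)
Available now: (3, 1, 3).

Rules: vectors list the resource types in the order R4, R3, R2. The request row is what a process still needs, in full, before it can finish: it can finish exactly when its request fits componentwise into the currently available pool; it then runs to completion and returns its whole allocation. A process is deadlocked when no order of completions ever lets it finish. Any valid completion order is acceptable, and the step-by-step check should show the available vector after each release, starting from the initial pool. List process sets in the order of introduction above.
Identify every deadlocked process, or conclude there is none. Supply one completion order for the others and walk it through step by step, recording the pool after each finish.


Deadlocked set: P8, P9, P5, P7 and P4.
Key observation: once P1, P3 finish, the pool peaks at (4, 4, 5) — and every remaining process still needs more R4 than that.
One completion order for the rest: P1, P3. Verifying each step:
  pool = (3, 1, 3)
  run P1 (needs (2, 1, 0), free (3, 1, 3)); after release of (1, 1, 0) the pool is (4, 2, 3)
  run P3 (needs (4, 2, 1), free (4, 2, 3)); after release of (0, 2, 2) the pool is (4, 4, 5)
The stuck group stays short no matter what:
  P8 still needs (8, 0, 0) but only (4, 4, 5) is free — short on R4
  P9 still needs (6, 8, 5) but only (4, 4, 5) is free — short on R4 and R3
  P5 still needs (8, 6, 6) but only (4, 4, 5) is free — short on R4, R3 and R2
  P7 still needs (5, 8, 2) but only (4, 4, 5) is free — short on R4 and R3
  P4 still needs (8, 6, 3) but only (4, 4, 5) is free — short on R4 and R3


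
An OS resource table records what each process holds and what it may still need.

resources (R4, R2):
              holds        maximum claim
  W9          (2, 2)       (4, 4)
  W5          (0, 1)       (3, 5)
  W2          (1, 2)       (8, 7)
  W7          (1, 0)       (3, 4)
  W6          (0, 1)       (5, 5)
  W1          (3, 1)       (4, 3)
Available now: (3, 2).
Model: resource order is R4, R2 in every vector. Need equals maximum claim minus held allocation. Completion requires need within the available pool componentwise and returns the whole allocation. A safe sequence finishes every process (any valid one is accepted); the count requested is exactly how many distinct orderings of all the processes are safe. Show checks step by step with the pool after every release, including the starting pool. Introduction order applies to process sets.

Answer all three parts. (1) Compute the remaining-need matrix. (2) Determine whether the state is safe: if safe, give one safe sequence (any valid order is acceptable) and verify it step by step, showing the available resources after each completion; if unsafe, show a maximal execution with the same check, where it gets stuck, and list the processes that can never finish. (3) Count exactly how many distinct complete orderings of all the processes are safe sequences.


(1) Outstanding need per process (order R4, R2):
  W9: (2, 2)
  W5: (3, 4)
  W2: (7, 5)
  W7: (2, 4)
  W6: (5, 4)
  W1: (1, 2)
(2) SAFE, for example via the order W9, W1, W5, W6, W2, W7.
Key observation: the order's first zero-slack moment is W9 ((2, 2) needed, (3, 2) free — a requested resource with nothing to spare).
Step-by-step check:
  pool = (3, 2)
  W9: need (2, 2) fits (3, 2); releases (2, 2), pool now (5, 4)
  W1: need (1, 2) fits (5, 4); releases (3, 1), pool now (8, 5)
  W5: need (3, 4) fits (8, 5); releases (0, 1), pool now (8, 6)
  W6: need (5, 4) fits (8, 6); releases (0, 1), pool now (8, 7)
  W2: need (7, 5) fits (8, 7); releases (1, 2), pool now (9, 9)
  W7: need (2, 4) fits (9, 9); releases (1, 0), pool now (10, 9)
(3) The exact count: 84 of the possible complete orderings are safe sequences.


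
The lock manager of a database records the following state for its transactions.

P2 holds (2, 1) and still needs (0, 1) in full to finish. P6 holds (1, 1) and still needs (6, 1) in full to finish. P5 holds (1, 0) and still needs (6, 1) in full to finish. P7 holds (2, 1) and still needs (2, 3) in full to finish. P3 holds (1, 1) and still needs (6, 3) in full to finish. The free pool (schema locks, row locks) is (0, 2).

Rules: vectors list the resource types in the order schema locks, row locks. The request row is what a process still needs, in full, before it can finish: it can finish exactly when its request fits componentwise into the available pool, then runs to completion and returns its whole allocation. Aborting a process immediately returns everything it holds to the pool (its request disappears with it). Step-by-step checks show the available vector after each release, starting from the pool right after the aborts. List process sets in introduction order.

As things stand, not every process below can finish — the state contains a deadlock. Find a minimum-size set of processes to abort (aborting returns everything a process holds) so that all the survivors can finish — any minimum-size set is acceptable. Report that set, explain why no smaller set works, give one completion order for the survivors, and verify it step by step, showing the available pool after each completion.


Minimum abort set: P6 and P5.
Key observation: the returned (2, 1) from P6 and P5 is what brings P3 — unrunnable before, under any order — into play at step 3.
No one abort is enough; case by case: P2 alone leaves P6 blocked (short on schema locks); P6 alone leaves P5 blocked (short on schema locks); P5 alone leaves P6 blocked (short on schema locks); P7 alone leaves P6 blocked (short on schema locks); P3 alone leaves P6 blocked (short on schema locks).
The survivors complete as P2, P7, P3. Verifying each step (starting from the post-abort pool):
  pool = (2, 3)
  P2: need (0, 1) fits (2, 3); releases (2, 1), pool now (4, 4)
  P7: need (2, 3) fits (4, 4); releases (2, 1), pool now (6, 5)
  P3: need (6, 3) fits (6, 5); releases (1, 1), pool now (7, 6)


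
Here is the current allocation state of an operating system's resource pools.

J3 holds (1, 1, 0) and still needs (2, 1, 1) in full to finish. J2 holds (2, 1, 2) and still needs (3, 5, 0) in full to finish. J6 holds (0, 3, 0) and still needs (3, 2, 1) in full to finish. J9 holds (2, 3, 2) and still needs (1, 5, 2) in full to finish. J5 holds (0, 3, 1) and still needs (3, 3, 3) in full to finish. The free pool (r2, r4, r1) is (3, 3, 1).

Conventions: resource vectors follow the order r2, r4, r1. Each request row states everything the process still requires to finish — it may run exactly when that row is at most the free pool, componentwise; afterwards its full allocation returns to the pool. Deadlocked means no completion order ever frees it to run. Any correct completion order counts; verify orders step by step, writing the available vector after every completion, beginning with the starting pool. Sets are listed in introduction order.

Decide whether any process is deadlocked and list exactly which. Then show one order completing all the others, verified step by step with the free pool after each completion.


No process is deadlocked.
Key observation: J6 fits the free pool immediately, and its release cascades until everyone finishes.
One completion order for the rest: J6, J2, J9, J3, J5. Step-by-step check:
  pool = (3, 3, 1)
  run J6 (needs (3, 2, 1), free (3, 3, 1)); after release of (0, 3, 0) the pool is (3, 6, 1)
  run J2 (needs (3, 5, 0), free (3, 6, 1)); after release of (2, 1, 2) the pool is (5, 7, 3)
  run J9 (needs (1, 5, 2), free (5, 7, 3)); after release of (2, 3, 2) the pool is (7, 10, 5)
  run J3 (needs (2, 1, 1), free (7, 10, 5)); after release of (1, 1, 0) the pool is (8, 11, 5)
  run J5 (needs (3, 3, 3), free (8, 11, 5)); after release of (0, 3, 1) the pool is (8, 14, 6)


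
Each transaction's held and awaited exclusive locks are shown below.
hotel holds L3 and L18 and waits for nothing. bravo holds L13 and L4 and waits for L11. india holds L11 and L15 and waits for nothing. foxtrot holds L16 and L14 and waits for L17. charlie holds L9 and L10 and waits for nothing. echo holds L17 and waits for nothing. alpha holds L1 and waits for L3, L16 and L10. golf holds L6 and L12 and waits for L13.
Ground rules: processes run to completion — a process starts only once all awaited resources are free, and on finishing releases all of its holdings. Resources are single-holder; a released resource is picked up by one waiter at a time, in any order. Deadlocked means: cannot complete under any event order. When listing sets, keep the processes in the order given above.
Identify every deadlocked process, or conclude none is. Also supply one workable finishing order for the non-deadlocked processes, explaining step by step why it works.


Nothing here is deadlocked.
Key observation: no waiting chain loops back on itself — every chain ends at a process that waits on nothing, so everyone eventually runs.
One completion order for the rest: charlie, hotel, echo, india, foxtrot, bravo, golf, alpha.
Step-by-step check:
  run charlie (it waits on nothing); releases L9 and L10
  run hotel (it waits on nothing); releases L3 and L18
  run echo (it waits on nothing); releases L17
  run india (it waits on nothing); releases L11 and L15
  foxtrot: everything it awaited (L17) is free; runs, freeing L16 and L14
  bravo: everything it awaited (L11) is free; runs, freeing L13 and L4
  golf: everything it awaited (L13) is free; runs, freeing L6 and L12
  alpha: everything it awaited (L3, L16 and L10) is free; runs, freeing L1


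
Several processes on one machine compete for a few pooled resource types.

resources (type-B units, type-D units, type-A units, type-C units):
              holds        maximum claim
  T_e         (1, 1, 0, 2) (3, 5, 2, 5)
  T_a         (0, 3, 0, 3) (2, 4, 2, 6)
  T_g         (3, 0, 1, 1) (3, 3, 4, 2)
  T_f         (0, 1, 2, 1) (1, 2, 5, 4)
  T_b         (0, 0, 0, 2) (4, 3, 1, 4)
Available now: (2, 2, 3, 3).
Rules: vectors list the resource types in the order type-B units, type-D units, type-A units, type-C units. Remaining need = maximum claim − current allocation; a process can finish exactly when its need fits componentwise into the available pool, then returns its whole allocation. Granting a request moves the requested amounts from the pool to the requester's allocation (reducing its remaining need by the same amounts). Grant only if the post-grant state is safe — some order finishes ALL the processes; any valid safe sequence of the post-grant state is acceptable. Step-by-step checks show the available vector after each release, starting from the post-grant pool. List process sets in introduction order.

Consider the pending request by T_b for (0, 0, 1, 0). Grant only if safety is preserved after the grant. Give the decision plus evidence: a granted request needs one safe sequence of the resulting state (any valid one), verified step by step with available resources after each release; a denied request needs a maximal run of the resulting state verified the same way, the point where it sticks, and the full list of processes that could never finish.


DENY: after the grant no complete ordering would exist.
Key observation: after T_a, T_e the pool peaks at (3, 6, 2, 8), and each blocked process is short somewhere: T_g on type-A units; T_f on type-A units; T_b on type-B units.
After a pretend grant, a maximal execution: T_a, T_e — then nothing else fits. Check, step by step:
  pool = (2, 2, 2, 3)
  T_a: need (2, 1, 2, 3) fits (2, 2, 2, 3); releases (0, 3, 0, 3), pool now (2, 5, 2, 6)
  T_e: need (2, 4, 2, 3) fits (2, 5, 2, 6); releases (1, 1, 0, 2), pool now (3, 6, 2, 8)
  blocked: T_g wants (0, 3, 3, 1), pool (3, 6, 2, 8) — not enough type-A units
  blocked: T_f wants (1, 1, 3, 3), pool (3, 6, 2, 8) — not enough type-A units
  blocked: T_b wants (4, 3, 0, 2), pool (3, 6, 2, 8) — not enough type-B units
Had the request been granted, T_g, T_f and T_b could never finish.


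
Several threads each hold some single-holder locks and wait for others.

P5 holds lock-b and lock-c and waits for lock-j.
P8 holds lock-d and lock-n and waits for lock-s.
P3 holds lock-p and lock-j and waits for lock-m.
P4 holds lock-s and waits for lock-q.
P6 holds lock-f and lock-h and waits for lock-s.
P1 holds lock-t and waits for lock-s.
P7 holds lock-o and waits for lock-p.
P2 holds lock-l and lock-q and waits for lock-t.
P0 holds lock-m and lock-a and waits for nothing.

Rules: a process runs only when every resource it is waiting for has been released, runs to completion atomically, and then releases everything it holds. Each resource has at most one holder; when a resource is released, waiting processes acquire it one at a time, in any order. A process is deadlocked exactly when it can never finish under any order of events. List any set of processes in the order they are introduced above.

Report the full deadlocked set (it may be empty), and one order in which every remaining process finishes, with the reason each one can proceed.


Deadlocked set: P8, P4, P6, P1 and P2.
Key observation: the waits loop around P4 -> P2 -> P1 -> P4 with no way out; P8 and P6 wait into the deadlock from upstream.
The rest can finish in the order P0, P3, P7, P5.
Step-by-step check:
  P0: no waits; runs immediately, freeing lock-m and lock-a
  P3 waits on lock-m — all released -> runs and releases lock-p and lock-j
  P7 waits on lock-p — all released -> runs and releases lock-o
  P5 waits on lock-j — all released -> runs and releases lock-b and lock-c


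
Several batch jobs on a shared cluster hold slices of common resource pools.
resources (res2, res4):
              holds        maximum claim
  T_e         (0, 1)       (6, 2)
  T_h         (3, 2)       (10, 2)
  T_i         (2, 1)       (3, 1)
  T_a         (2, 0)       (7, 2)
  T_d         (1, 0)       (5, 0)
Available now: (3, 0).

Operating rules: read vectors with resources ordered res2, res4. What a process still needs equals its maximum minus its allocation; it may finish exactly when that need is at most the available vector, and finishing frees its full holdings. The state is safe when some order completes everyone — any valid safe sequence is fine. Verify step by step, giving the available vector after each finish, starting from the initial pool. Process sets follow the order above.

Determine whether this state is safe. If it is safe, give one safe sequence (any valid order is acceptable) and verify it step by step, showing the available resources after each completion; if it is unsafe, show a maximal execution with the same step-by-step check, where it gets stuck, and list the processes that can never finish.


SAFE — a valid safe sequence is T_i, T_d, T_e, T_a, T_h.
Key observation: at T_e the run first touches a limit — (6, 1) against (6, 1), exact on a resource it actually requests.
Verifying each step:
  pool = (3, 0)
  run T_i (needs (1, 0), free (3, 0)); after release of (2, 1) the pool is (5, 1)
  run T_d (needs (4, 0), free (5, 1)); after release of (1, 0) the pool is (6, 1)
  run T_e (needs (6, 1), free (6, 1)); after release of (0, 1) the pool is (6, 2)
  run T_a (needs (5, 2), free (6, 2)); after release of (2, 0) the pool is (8, 2)
  run T_h (needs (7, 0), free (8, 2)); after release of (3, 2) the pool is (11, 4)


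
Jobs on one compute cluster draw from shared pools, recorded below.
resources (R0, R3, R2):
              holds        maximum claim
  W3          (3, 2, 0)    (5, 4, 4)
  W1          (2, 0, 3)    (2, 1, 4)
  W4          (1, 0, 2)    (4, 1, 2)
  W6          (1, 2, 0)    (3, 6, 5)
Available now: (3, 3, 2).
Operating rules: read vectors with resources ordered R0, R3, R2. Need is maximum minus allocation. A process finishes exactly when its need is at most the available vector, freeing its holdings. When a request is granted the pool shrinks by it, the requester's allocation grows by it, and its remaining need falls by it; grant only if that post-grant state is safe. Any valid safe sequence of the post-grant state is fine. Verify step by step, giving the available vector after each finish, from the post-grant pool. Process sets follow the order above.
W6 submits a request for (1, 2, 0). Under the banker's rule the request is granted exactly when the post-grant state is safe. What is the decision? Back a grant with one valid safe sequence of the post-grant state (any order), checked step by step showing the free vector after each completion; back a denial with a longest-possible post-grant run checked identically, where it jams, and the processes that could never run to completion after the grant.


DENY. Granting would leave the state unsafe.
Key observation: no order helps: past W1, W4, the free pool tops out at (5, 1, 7), below what each blocked process needs in R3.
On the post-grant state, W1, W4 is a maximal run — nothing extends it. Step-by-step check:
  pool = (2, 1, 2)
  W1 needs (0, 1, 1) <= (2, 1, 2) -> finishes; pool += (2, 0, 3) = (4, 1, 5)
  W4 needs (3, 1, 0) <= (4, 1, 5) -> finishes; pool += (1, 0, 2) = (5, 1, 7)
  W3 cannot run: need (2, 2, 4) vs free (5, 1, 7) (insufficient R3)
  W6 cannot run: need (1, 2, 5) vs free (5, 1, 7) (insufficient R3)
Processes that could never finish after the grant: W3 and W6.


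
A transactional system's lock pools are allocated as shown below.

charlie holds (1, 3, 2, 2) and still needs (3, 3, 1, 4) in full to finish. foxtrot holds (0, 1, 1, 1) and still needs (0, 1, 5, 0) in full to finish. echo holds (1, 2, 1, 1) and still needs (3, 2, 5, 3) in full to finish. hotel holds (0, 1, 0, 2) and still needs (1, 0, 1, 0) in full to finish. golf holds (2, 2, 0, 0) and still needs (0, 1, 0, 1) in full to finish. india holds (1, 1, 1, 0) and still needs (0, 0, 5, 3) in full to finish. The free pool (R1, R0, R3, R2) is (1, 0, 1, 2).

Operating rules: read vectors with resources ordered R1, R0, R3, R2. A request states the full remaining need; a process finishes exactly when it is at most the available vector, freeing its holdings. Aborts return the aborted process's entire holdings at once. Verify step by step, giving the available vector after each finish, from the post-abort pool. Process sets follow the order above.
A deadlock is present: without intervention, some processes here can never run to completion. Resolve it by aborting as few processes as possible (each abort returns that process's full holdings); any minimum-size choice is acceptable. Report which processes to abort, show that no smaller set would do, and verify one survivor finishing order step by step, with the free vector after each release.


Minimum abort set: echo and india.
Key observation: the deadlocked foxtrot becomes finishable only because echo and india released (2, 3, 2, 1); it completes at step 4 below.
No one abort is enough; case by case: charlie alone leaves foxtrot blocked (short on R3); foxtrot alone leaves echo blocked (short on R3); echo alone leaves foxtrot blocked (short on R3); hotel alone leaves foxtrot blocked (short on R3); golf alone leaves foxtrot blocked (short on R3); india alone leaves foxtrot blocked (short on R3).
The survivors complete as hotel, charlie, golf, foxtrot. Walking it through (starting from the post-abort pool):
  pool = (3, 3, 3, 3)
  hotel needs (1, 0, 1, 0) <= (3, 3, 3, 3) -> finishes; pool += (0, 1, 0, 2) = (3, 4, 3, 5)
  charlie needs (3, 3, 1, 4) <= (3, 4, 3, 5) -> finishes; pool += (1, 3, 2, 2) = (4, 7, 5, 7)
  golf needs (0, 1, 0, 1) <= (4, 7, 5, 7) -> finishes; pool += (2, 2, 0, 0) = (6, 9, 5, 7)
  foxtrot needs (0, 1, 5, 0) <= (6, 9, 5, 7) -> finishes; pool += (0, 1, 1, 1) = (6, 10, 6, 8)


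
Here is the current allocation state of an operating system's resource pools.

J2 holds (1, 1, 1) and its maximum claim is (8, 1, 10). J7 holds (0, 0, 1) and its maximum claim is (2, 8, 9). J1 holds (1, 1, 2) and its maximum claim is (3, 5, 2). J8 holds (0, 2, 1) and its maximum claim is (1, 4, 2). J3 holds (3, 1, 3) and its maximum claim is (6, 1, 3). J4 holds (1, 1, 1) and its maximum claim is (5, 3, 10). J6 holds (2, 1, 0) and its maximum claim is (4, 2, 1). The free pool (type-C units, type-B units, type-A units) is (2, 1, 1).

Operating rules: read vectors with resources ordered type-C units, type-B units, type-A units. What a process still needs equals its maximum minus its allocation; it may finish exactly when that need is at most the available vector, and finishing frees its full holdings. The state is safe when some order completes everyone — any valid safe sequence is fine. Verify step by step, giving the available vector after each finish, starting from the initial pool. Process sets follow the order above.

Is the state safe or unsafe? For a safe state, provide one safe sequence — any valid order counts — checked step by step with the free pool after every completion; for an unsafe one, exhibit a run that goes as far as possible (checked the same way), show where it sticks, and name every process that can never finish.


UNSAFE — no complete ordering exists.
Key observation: once J6, J8, J3, J1 finish, the pool peaks at (8, 6, 7) — and every remaining process still needs more type-A units than that.
The run J6, J8, J3, J1 cannot be extended any further. Verifying each step:
  pool = (2, 1, 1)
  run J6 (needs (2, 1, 1), free (2, 1, 1)); after release of (2, 1, 0) the pool is (4, 2, 1)
  run J8 (needs (1, 2, 1), free (4, 2, 1)); after release of (0, 2, 1) the pool is (4, 4, 2)
  run J3 (needs (3, 0, 0), free (4, 4, 2)); after release of (3, 1, 3) the pool is (7, 5, 5)
  run J1 (needs (2, 4, 0), free (7, 5, 5)); after release of (1, 1, 2) the pool is (8, 6, 7)
  blocked: J2 wants (7, 0, 9), pool (8, 6, 7) — not enough type-A units
  blocked: J7 wants (2, 8, 8), pool (8, 6, 7) — not enough type-B units and type-A units
  blocked: J4 wants (4, 2, 9), pool (8, 6, 7) — not enough type-A units
Never able to finish: J2, J7 and J4.


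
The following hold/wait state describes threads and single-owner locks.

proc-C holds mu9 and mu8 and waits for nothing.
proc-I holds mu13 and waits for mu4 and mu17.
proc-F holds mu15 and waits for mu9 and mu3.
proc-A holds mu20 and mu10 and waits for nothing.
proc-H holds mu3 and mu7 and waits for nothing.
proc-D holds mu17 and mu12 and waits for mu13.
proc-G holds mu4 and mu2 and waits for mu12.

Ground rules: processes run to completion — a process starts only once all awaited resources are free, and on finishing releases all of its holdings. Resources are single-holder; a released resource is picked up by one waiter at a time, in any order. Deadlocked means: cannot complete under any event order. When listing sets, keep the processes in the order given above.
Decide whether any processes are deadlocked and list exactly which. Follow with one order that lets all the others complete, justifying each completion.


The deadlocked set is proc-I, proc-D and proc-G.
Key observation: along proc-I -> proc-D -> proc-I, each member waits on what the next one holds — a deadlock; proc-G is caught in further circular waits.
A valid finishing order for the others: proc-H, proc-C, proc-A, proc-F.
Step-by-step check:
  run proc-H (it waits on nothing); releases mu3 and mu7
  run proc-C (it waits on nothing); releases mu9 and mu8
  run proc-A (it waits on nothing); releases mu20 and mu10
  run proc-F (all its waits — mu9 and mu3 — are resolved); releases mu15


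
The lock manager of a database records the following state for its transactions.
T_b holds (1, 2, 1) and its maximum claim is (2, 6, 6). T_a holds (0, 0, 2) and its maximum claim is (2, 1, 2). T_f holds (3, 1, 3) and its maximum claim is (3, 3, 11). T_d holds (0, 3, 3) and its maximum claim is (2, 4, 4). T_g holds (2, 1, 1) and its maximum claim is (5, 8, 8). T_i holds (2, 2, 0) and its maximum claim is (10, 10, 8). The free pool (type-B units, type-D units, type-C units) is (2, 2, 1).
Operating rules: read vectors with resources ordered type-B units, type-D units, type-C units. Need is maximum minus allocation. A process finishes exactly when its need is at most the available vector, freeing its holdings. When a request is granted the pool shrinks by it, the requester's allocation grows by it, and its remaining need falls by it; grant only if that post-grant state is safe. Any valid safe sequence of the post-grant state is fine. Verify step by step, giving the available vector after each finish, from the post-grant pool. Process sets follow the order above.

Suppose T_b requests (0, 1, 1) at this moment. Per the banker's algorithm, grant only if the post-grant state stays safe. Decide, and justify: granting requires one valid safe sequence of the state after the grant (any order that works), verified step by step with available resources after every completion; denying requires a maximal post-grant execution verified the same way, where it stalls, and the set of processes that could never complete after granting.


GRANT — the state after the grant stays safe, e.g. via T_a, T_d, T_b, T_g, T_f, T_i.
Key observation: even at the reduced pool (2, 1, 0), T_a fits immediately, so safety survives the grant.
Verifying the post-grant state step by step:
  pool = (2, 1, 0)
  run T_a (needs (2, 1, 0), free (2, 1, 0)); after release of (0, 0, 2) the pool is (2, 1, 2)
  run T_d (needs (2, 1, 1), free (2, 1, 2)); after release of (0, 3, 3) the pool is (2, 4, 5)
  run T_b (needs (1, 3, 4), free (2, 4, 5)); after release of (1, 3, 2) the pool is (3, 7, 7)
  run T_g (needs (3, 7, 7), free (3, 7, 7)); after release of (2, 1, 1) the pool is (5, 8, 8)
  run T_f (needs (0, 2, 8), free (5, 8, 8)); after release of (3, 1, 3) the pool is (8, 9, 11)
  run T_i (needs (8, 8, 8), free (8, 9, 11)); after release of (2, 2, 0) the pool is (10, 11, 11)


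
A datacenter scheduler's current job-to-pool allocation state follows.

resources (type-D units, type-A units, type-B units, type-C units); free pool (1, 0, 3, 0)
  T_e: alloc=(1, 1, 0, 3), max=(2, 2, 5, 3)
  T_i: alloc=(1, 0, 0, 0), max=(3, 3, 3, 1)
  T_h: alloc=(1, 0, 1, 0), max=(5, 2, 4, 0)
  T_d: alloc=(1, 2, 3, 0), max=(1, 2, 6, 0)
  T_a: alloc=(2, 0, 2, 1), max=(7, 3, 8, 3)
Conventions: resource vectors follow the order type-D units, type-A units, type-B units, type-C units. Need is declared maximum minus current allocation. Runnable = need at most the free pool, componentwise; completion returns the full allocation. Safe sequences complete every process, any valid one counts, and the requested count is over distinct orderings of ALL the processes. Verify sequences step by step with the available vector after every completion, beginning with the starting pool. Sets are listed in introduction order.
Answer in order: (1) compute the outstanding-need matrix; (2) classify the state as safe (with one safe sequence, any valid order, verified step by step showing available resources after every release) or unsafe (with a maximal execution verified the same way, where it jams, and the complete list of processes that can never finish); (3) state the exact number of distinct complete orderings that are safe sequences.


(1) Outstanding need per process (order type-D units, type-A units, type-B units, type-C units):
  T_e: (1, 1, 5, 0)
  T_i: (2, 3, 3, 1)
  T_h: (4, 2, 3, 0)
  T_d: (0, 0, 3, 0)
  T_a: (5, 3, 6, 2)
(2) SAFE — a valid safe sequence is T_d, T_e, T_i, T_h, T_a.
Key observation: T_d is the earliest step where a requested resource binds exactly: need (0, 0, 3, 0), pool (1, 0, 3, 0) at its turn.
Walking it through:
  pool = (1, 0, 3, 0)
  T_d needs (0, 0, 3, 0) <= (1, 0, 3, 0) -> finishes; pool += (1, 2, 3, 0) = (2, 2, 6, 0)
  T_e needs (1, 1, 5, 0) <= (2, 2, 6, 0) -> finishes; pool += (1, 1, 0, 3) = (3, 3, 6, 3)
  T_i needs (2, 3, 3, 1) <= (3, 3, 6, 3) -> finishes; pool += (1, 0, 0, 0) = (4, 3, 6, 3)
  T_h needs (4, 2, 3, 0) <= (4, 3, 6, 3) -> finishes; pool += (1, 0, 1, 0) = (5, 3, 7, 3)
  T_a needs (5, 3, 6, 2) <= (5, 3, 7, 3) -> finishes; pool += (2, 0, 2, 1) = (7, 3, 9, 4)
(3) Exactly 1 of the possible complete orderings is a safe sequence.


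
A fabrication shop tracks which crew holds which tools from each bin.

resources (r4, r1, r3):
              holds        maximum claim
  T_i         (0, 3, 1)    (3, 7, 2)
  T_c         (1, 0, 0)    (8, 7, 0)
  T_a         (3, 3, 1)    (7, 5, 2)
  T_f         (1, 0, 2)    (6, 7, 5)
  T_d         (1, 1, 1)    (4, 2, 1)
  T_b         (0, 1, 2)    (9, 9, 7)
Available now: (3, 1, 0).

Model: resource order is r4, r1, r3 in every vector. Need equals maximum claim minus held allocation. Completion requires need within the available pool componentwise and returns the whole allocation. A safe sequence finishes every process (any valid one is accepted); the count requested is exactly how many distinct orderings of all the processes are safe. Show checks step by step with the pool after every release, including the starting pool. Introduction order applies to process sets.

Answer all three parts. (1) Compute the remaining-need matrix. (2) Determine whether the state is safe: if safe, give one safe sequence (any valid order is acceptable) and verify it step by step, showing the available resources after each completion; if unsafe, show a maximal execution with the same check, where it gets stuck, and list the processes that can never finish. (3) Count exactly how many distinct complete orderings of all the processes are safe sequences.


(1) Need matrix, components ordered r4, r1, r3:
  T_i: (3, 4, 1)
  T_c: (7, 7, 0)
  T_a: (4, 2, 1)
  T_f: (5, 7, 3)
  T_d: (3, 1, 0)
  T_b: (9, 8, 5)
(2) SAFE, for example via the order T_d, T_a, T_i, T_f, T_c, T_b.
Key observation: the order's first zero-slack moment is T_d ((3, 1, 0) needed, (3, 1, 0) free — a requested resource with nothing to spare).
Verifying each step:
  pool = (3, 1, 0)
  T_d needs (3, 1, 0) <= (3, 1, 0) -> finishes; pool += (1, 1, 1) = (4, 2, 1)
  T_a needs (4, 2, 1) <= (4, 2, 1) -> finishes; pool += (3, 3, 1) = (7, 5, 2)
  T_i needs (3, 4, 1) <= (7, 5, 2) -> finishes; pool += (0, 3, 1) = (7, 8, 3)
  T_f needs (5, 7, 3) <= (7, 8, 3) -> finishes; pool += (1, 0, 2) = (8, 8, 5)
  T_c needs (7, 7, 0) <= (8, 8, 5) -> finishes; pool += (1, 0, 0) = (9, 8, 5)
  T_b needs (9, 8, 5) <= (9, 8, 5) -> finishes; pool += (0, 1, 2) = (9, 9, 7)
(3) Precisely 2 of the possible complete orderings are safe sequences.
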